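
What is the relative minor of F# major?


Step by step:
The relative minor shares the major's key signature and starts on its 6th degree
6th degree = a major 6th above the tonic; a major 6th above F# is D#
→ relative minor of F# major is D# minor
= D# minor


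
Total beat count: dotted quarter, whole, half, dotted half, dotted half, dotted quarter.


Step by step:
Beat values:
  dotted quarter = 1.5 beats
  whole = 4 beats
  half = 2 beats
  dotted half = 3 beats
  dotted half = 3 beats
  dotted quarter = 1.5 beats
Sum = 1.5 + 4 + 2 + 3 + 3 + 1.5
= 15 beats


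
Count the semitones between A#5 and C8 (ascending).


Step by step:
Absolute semitone position = octave×12 + chromatic position
A#5: 5×12 + 10 = 70
C8: 8×12 + 0 = 96
Difference = 96 - 70 = 26
= 26 semitones


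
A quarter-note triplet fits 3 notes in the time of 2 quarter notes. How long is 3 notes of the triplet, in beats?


Triplet: 3 notes occupy the space of 2 quarter notes
Space = 2 × 1 = 2 beats
Each triplet note = 2 / 3 = 2/3 beats
3 notes = 3 × 2/3 = 2
= 2 beats


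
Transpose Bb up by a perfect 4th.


perfect 4th: 4 letter names, 5 semitones
Letter: B + 3 → E
Pitch: Bb + 5 semitones, spelled as an E → Eb
= Eb


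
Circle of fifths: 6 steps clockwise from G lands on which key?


Working:
Each clockwise step on the circle of fifths moves up a perfect 5th
From G: G → D → A → E → B → F#/Gb → Db
= Db


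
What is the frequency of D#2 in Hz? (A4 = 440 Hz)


Step by step:
f = 440 × 2^(n/12) where n = semitones from A4
D#2: -30 semitones from A4
f = 440 × 2^(-30/12)
f = 77.78 Hz


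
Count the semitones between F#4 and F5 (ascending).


Working:
Absolute semitone position = octave×12 + chromatic position
F#4: 4×12 + 6 = 54
F5: 5×12 + 5 = 65
Difference = 65 - 54 = 11
= 11 semitones


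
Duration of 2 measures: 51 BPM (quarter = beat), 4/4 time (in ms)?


Quarter-note beat duration = 60000 / 51 ms
Beats per measure (4/4) = 4
One measure = 4 × 60000 / 51 = 240000 / 51 ms
2 measures = 2 × 240000 / 51 = 480000 / 51
= 9411.8 ms


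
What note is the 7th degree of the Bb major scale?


Major scale pattern: W-W-H-W-W-W-H (2-2-1-2-2-2-1 semitones)
Starting from Bb:
  Bb + 2 semitones → C
  C + 2 semitones → D
  D + 1 semitone → Eb
  Eb + 2 semitones → F
  F + 2 semitones → G
  G + 2 semitones → A
  A + 1 semitone → Bb
Scale: Bb C D Eb F G A
Degree 7 = A


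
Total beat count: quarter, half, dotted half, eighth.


Reasoning:
Beat values:
  quarter = 1 beat
  half = 2 beats
  dotted half = 3 beats
  eighth = 0.5 beats
Sum = 1 + 2 + 3 + 0.5
= 6.5 beats


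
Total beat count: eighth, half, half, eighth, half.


Solution.
Beat values:
  eighth = 0.5 beats
  half = 2 beats
  half = 2 beats
  eighth = 0.5 beats
  half = 2 beats
Sum = 0.5 + 2 + 2 + 0.5 + 2
= 7 beats


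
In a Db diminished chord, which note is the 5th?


Reasoning:
Diminished triad = root + minor 3rd (3 semitones) + diminished 5th (6 semitones)
A triad on Db stacks thirds, so the chord tones use letter names D-F-A
Root: Db
Minor 3rd above Db: Fb
Diminished 5th above Db: Abb
The 5th = Abb


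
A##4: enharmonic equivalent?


Solution.
Enharmonic notes sound the same pitch but are spelled with different letter names
A## and B name the same pitch class
= B4


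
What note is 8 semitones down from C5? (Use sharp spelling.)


C5: chromatic position 0 in octave 5 → absolute = 5×12 + 0 = 60
Transpose down 8: 60 - 8 = 52
52 = 4×12 + 4 → E in octave 4
Result = E4


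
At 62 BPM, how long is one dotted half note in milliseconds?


Reasoning:
One quarter-note beat = 60000 / BPM = 60000 / 62 ms
Dotted half note = 3 × quarter note
Duration = 3 × 60000 / 62 = 180000 / 62
= 2903.2 ms


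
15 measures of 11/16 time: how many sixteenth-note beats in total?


Reasoning:
Time signature 11/16: the bottom number 16 means the sixteenth note gets one count
The top number 11 means 11 sixteenth-note beats per measure
Total = 11 × 15 measures
= 165 sixteenth-note beats


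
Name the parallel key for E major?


Parallel keys share the same tonic but differ in mode
E major → parallel is E minor
= E minor


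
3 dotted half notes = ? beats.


Working:
Base half note = 2 beats
Dot 1 adds half the previous value: +1
One dotted half = 2 + 1 = 3
3 of them = 3 × 3 = 9
= 9 beats


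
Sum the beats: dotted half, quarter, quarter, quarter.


Working:
Beat values:
  dotted half = 3 beats
  quarter = 1 beat
  quarter = 1 beat
  quarter = 1 beat
Sum = 3 + 1 + 1 + 1
= 6 beats


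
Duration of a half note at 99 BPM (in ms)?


Step by step:
One quarter-note beat = 60000 / BPM = 60000 / 99 ms
Half note = 2 × quarter note
Duration = 2 × 60000 / 99 = 120000 / 99
= 1212.1 ms


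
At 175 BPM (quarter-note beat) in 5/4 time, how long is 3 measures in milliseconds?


Quarter-note beat duration = 60000 / 175 ms
Beats per measure (5/4) = 5
One measure = 5 × 60000 / 175 = 300000 / 175 ms
3 measures = 3 × 300000 / 175 = 900000 / 175
= 5142.9 ms


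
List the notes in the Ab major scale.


Let's work it out.
Major scale pattern: W-W-H-W-W-W-H (2-2-1-2-2-2-1 semitones)
Starting from Ab:
  Ab + 2 semitones → Bb
  Bb + 2 semitones → C
  C + 1 semitone → Db
  Db + 2 semitones → Eb
  Eb + 2 semitones → F
  F + 2 semitones → G
  G + 1 semitone → Ab
Scale = Ab Bb C Db Eb F G


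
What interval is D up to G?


Letter names: D → G spans 4 letter names → a 4th
Semitones: D → G = 5 half-steps
A 4th of 5 semitones is a perfect 4th
= perfect 4th


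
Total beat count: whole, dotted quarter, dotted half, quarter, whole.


Working:
Beat values:
  whole = 4 beats
  dotted quarter = 1.5 beats
  dotted half = 3 beats
  quarter = 1 beat
  whole = 4 beats
Sum = 4 + 1.5 + 3 + 1 + 4
= 13.5 beats


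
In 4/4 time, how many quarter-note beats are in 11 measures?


Step by step:
Time signature 4/4: the bottom number 4 means the quarter note gets one count
The top number 4 means 4 quarter-note beats per measure
Total = 4 × 11 measures
= 44 quarter-note beats


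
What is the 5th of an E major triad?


Step by step:
Major triad = root + major 3rd (4 semitones) + perfect 5th (7 semitones)
A triad on E stacks thirds, so the chord tones use letter names E-G-B
Root: E
Major 3rd above E: G#
Perfect 5th above E: B
The 5th = B


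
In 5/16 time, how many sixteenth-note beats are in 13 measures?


Time signature 5/16: the bottom number 16 means the sixteenth note gets one count
The top number 5 means 5 sixteenth-note beats per measure
Total = 5 × 13 measures
= 65 sixteenth-note beats


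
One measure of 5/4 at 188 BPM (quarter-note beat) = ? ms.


Let's work it out.
Quarter-note beat duration = 60000 / 188 ms
Beats per measure (5/4) = 5
One measure = 5 × 60000 / 188 = 300000 / 188 ms
= 1595.7 ms


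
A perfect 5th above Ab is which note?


A 5th spans 5 letter names, so from A we land on E
A perfect 5th = 7 semitones above Ab
Spell E at that pitch: Eb
= Eb


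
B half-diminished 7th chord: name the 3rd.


Working:
Half-diminished 7th chord = root + minor 3rd + diminished 5th + minor 7th
Seventh chords stack in thirds, so the letter names are B-D-F-A
Root: B
Minor 3rd above B: D
Diminished 5th above B: F
Minor 7th above B: A
The 3rd = D


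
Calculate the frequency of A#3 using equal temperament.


f = 440 × 2^(n/12) where n = semitones from A4
A#3: -11 semitones from A4
f = 440 × 2^(-11/12)
f = 233.08 Hz


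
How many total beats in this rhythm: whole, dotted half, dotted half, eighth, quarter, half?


Let's work it out.
Beat values:
  whole = 4 beats
  dotted half = 3 beats
  dotted half = 3 beats
  eighth = 0.5 beats
  quarter = 1 beat
  half = 2 beats
Sum = 4 + 3 + 3 + 0.5 + 1 + 2
= 13.5 beats


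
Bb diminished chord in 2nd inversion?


Root position: Bb Db Fb
2nd inversion: move root and 3rd up an octave
Bass note: Fb
Notes (bottom to top) = Fb Bb Db


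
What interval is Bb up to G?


Letter names: B → G spans 6 letter names → a 6th
Semitones: Bb → G = 9 half-steps
A 6th of 9 semitones is a major 6th
= major 6th


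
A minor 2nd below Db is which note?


Solution.
A 2nd spans 2 letter names, so from D we land on C
A minor 2nd = 1 semitone below Db
Spell C at that pitch: C
= C


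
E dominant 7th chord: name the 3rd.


Dominant 7th chord = root + major 3rd + perfect 5th + minor 7th
Seventh chords stack in thirds, so the letter names are E-G-B-D
Root: E
Major 3rd above E: G#
Perfect 5th above E: B
Minor 7th above E: D
The 3rd = G#


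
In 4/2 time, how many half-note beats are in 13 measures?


Reasoning:
Time signature 4/2: the bottom number 2 means the half note gets one count
The top number 4 means 4 half-note beats per measure
Total = 4 × 13 measures
= 52 half-note beats


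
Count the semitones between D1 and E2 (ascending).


Working:
Absolute semitone position = octave×12 + chromatic position
D1: 1×12 + 2 = 14
E2: 2×12 + 4 = 28
Difference = 28 - 14 = 14
= 14 semitones


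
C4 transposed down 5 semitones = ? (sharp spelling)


Reasoning:
C4: chromatic position 0 in octave 4 → absolute = 4×12 + 0 = 48
Transpose down 5: 48 - 5 = 43
43 = 3×12 + 7 → G in octave 3
Result = G3


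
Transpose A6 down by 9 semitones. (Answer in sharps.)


A6: chromatic position 9 in octave 6 → absolute = 6×12 + 9 = 81
Transpose down 9: 81 - 9 = 72
72 = 6×12 + 0 → C in octave 6
Result = C6


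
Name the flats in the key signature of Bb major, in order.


Flat major keys: C(0), F(1), Bb(2), Eb(3), Ab(4), Db(5), Gb(6), Cb(7)
Bb major has 2 flats
Order of flats: Bb Eb Ab Db Gb Cb Fb → first 2: Bb, Eb
= Bb, Eb


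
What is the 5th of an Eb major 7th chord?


Step by step:
Major 7th chord = root + major 3rd + perfect 5th + major 7th
Seventh chords stack in thirds, so the letter names are E-G-B-D
Root: Eb
Major 3rd above Eb: G
Perfect 5th above Eb: Bb
Major 7th above Eb: D
The 5th = Bb


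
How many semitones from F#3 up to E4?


Absolute semitone position = octave×12 + chromatic position
F#3: 3×12 + 6 = 42
E4: 4×12 + 4 = 52
Difference = 52 - 42 = 10
= 10 semitones


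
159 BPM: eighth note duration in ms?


Step by step:
One quarter-note beat = 60000 / BPM = 60000 / 159 ms
Eighth note = 1/2 × quarter note
Duration = 1/2 × 60000 / 159 = 30000 / 159
= 188.7 ms


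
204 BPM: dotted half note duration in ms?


Reasoning:
One quarter-note beat = 60000 / BPM = 60000 / 204 ms
Dotted half note = 3 × quarter note
Duration = 3 × 60000 / 204 = 180000 / 204
= 882.4 ms


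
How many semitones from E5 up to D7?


Solution.
Absolute semitone position = octave×12 + chromatic position
E5: 5×12 + 4 = 64
D7: 7×12 + 2 = 86
Difference = 86 - 64 = 22
= 22 semitones


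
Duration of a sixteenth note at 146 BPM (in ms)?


Solution.
One quarter-note beat = 60000 / BPM = 60000 / 146 ms
Sixteenth note = 1/4 × quarter note
Duration = 1/4 × 60000 / 146 = 15000 / 146
= 102.7 ms


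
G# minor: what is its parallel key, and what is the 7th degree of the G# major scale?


Reasoning:
Parallel keys share the same tonic but differ in mode
G# minor → parallel is G# major
G# major scale: G# A# B# C# D# E# F##
= G# major; 7th degree = F##


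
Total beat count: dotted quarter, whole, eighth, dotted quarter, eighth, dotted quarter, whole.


Reasoning:
Beat values:
  dotted quarter = 1.5 beats
  whole = 4 beats
  eighth = 0.5 beats
  dotted quarter = 1.5 beats
  eighth = 0.5 beats
  dotted quarter = 1.5 beats
  whole = 4 beats
Sum = 1.5 + 4 + 0.5 + 1.5 + 0.5 + 1.5 + 4
= 13.5 beats


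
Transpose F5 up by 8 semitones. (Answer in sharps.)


Solution.
F5: chromatic position 5 in octave 5 → absolute = 5×12 + 5 = 65
Transpose up 8: 65 + 8 = 73
73 = 6×12 + 1 → C# in octave 6
Result = C#6


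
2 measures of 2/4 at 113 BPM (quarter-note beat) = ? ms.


Step by step:
Quarter-note beat duration = 60000 / 113 ms
Beats per measure (2/4) = 2
One measure = 2 × 60000 / 113 = 120000 / 113 ms
2 measures = 2 × 120000 / 113 = 240000 / 113
= 2123.9 ms


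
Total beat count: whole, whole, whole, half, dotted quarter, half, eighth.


Beat values:
  whole = 4 beats
  whole = 4 beats
  whole = 4 beats
  half = 2 beats
  dotted quarter = 1.5 beats
  half = 2 beats
  eighth = 0.5 beats
Sum = 4 + 4 + 4 + 2 + 1.5 + 2 + 0.5
= 18 beats


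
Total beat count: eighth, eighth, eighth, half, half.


Reasoning:
Beat values:
  eighth = 0.5 beats
  eighth = 0.5 beats
  eighth = 0.5 beats
  half = 2 beats
  half = 2 beats
Sum = 0.5 + 0.5 + 0.5 + 2 + 2
= 5.5 beats


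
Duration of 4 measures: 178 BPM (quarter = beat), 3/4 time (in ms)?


Solution.
Quarter-note beat duration = 60000 / 178 ms
Beats per measure (3/4) = 3
One measure = 3 × 60000 / 178 = 180000 / 178 ms
4 measures = 4 × 180000 / 178 = 720000 / 178
= 4044.9 ms


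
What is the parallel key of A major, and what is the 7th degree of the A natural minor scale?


Step by step:
Parallel keys share the same tonic but differ in mode
A major → parallel is A minor
A natural minor scale: A B C D E F G
= A minor; 7th degree = G


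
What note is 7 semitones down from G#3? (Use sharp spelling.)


Step by step:
G#3: chromatic position 8 in octave 3 → absolute = 3×12 + 8 = 44
Transpose down 7: 44 - 7 = 37
37 = 3×12 + 1 → C# in octave 3
Result = C#3


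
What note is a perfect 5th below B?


A 5th spans 5 letter names, so from B we land on E
A perfect 5th = 7 semitones below B
Spell E at that pitch: E
= E


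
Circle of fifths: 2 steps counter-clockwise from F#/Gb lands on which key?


Let's work it out.
Each counter-clockwise step moves down a perfect 5th (= up a perfect 4th)
From F#/Gb: F#/Gb → B → E
= E


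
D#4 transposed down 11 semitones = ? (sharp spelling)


Reasoning:
D#4: chromatic position 3 in octave 4 → absolute = 4×12 + 3 = 51
Transpose down 11: 51 - 11 = 40
40 = 3×12 + 4 → E in octave 3
Result = E3


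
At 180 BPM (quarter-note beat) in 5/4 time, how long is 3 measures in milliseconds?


Reasoning:
Quarter-note beat duration = 60000 / 180 ms
Beats per measure (5/4) = 5
One measure = 5 × 60000 / 180 = 300000 / 180 ms
3 measures = 3 × 300000 / 180 = 900000 / 180
= 5000.0 ms


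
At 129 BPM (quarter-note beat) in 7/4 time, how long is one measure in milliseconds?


Reasoning:
Quarter-note beat duration = 60000 / 129 ms
Beats per measure (7/4) = 7
One measure = 7 × 60000 / 129 = 420000 / 129 ms
= 3255.8 ms


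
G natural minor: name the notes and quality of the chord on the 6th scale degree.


Let's work it out.
G natural minor scale: G A Bb C D Eb F
Diatonic triad on degree 6 stacks scale notes 6, 1, 3: Eb G Bb
Eb→G = 4 semitones; Eb→Bb = 7 semitones → major triad
= Eb G Bb (major)


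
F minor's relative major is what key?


Step by step:
The relative major shares the key signature and is a minor 3rd above the minor tonic
A minor 3rd above F is Ab
→ relative major of F minor is Ab major
= Ab major


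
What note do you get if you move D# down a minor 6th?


Working:
minor 6th: 6 letter names, 8 semitones
Letter: D - 5 → F
Pitch: D# - 8 semitones, spelled as an F → F##
= F##


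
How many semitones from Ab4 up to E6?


Working:
Absolute semitone position = octave×12 + chromatic position
Ab4: 4×12 + 8 = 56
E6: 6×12 + 4 = 76
Difference = 76 - 56 = 20
= 20 semitones


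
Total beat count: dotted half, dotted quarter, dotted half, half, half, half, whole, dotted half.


Solution.
Beat values:
  dotted half = 3 beats
  dotted quarter = 1.5 beats
  dotted half = 3 beats
  half = 2 beats
  half = 2 beats
  half = 2 beats
  whole = 4 beats
  dotted half = 3 beats
Sum = 3 + 1.5 + 3 + 2 + 2 + 2 + 4 + 3
= 20.5 beats


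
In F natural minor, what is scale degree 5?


Step by step:
Natural minor scale pattern: W-H-W-W-H-W-W (2-1-2-2-1-2-2 semitones)
Starting from F:
  F + 2 semitones → G
  G + 1 semitone → Ab
  Ab + 2 semitones → Bb
  Bb + 2 semitones → C
  C + 1 semitone → Db
  Db + 2 semitones → Eb
  Eb + 2 semitones → F
Scale: F G Ab Bb C Db Eb
Degree 5 = C


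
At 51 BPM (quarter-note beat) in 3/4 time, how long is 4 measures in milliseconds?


Working:
Quarter-note beat duration = 60000 / 51 ms
Beats per measure (3/4) = 3
One measure = 3 × 60000 / 51 = 180000 / 51 ms
4 measures = 4 × 180000 / 51 = 720000 / 51
= 14117.6 ms


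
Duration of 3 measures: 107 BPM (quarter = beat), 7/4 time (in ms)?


Step by step:
Quarter-note beat duration = 60000 / 107 ms
Beats per measure (7/4) = 7
One measure = 7 × 60000 / 107 = 420000 / 107 ms
3 measures = 3 × 420000 / 107 = 1260000 / 107
= 11775.7 ms


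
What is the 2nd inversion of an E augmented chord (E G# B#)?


Working:
Root position: E G# B#
2nd inversion: move root and 3rd up an octave
Bass note: B#
Notes (bottom to top) = B# E G#


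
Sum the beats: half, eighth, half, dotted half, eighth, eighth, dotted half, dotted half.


Beat values:
  half = 2 beats
  eighth = 0.5 beats
  half = 2 beats
  dotted half = 3 beats
  eighth = 0.5 beats
  eighth = 0.5 beats
  dotted half = 3 beats
  dotted half = 3 beats
Sum = 2 + 0.5 + 2 + 3 + 0.5 + 0.5 + 3 + 3
= 14.5 beats


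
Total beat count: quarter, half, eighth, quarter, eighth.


Working:
Beat values:
  quarter = 1 beat
  half = 2 beats
  eighth = 0.5 beats
  quarter = 1 beat
  eighth = 0.5 beats
Sum = 1 + 2 + 0.5 + 1 + 0.5
= 5 beats


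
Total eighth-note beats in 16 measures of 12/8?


Solution.
Time signature 12/8: the bottom number 8 means the eighth note gets one count
The top number 12 means 12 eighth-note beats per measure
Total = 12 × 16 measures
= 192 eighth-note beats


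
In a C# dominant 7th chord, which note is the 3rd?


Let's work it out.
Dominant 7th chord = root + major 3rd + perfect 5th + minor 7th
Seventh chords stack in thirds, so the letter names are C-E-G-B
Root: C#
Major 3rd above C#: E#
Perfect 5th above C#: G#
Minor 7th above C#: B
The 3rd = E#


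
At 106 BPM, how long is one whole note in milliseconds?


Step by step:
One quarter-note beat = 60000 / BPM = 60000 / 106 ms
Whole note = 4 × quarter note
Duration = 4 × 60000 / 106 = 240000 / 106
= 2264.2 ms


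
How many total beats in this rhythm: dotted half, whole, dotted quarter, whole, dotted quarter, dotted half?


Step by step:
Beat values:
  dotted half = 3 beats
  whole = 4 beats
  dotted quarter = 1.5 beats
  whole = 4 beats
  dotted quarter = 1.5 beats
  dotted half = 3 beats
Sum = 3 + 4 + 1.5 + 4 + 1.5 + 3
= 17 beats


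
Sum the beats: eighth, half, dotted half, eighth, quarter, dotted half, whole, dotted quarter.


Step by step:
Beat values:
  eighth = 0.5 beats
  half = 2 beats
  dotted half = 3 beats
  eighth = 0.5 beats
  quarter = 1 beat
  dotted half = 3 beats
  whole = 4 beats
  dotted quarter = 1.5 beats
Sum = 0.5 + 2 + 3 + 0.5 + 1 + 3 + 4 + 1.5
= 15.5 beats


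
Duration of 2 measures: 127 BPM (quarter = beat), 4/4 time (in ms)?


Working:
Quarter-note beat duration = 60000 / 127 ms
Beats per measure (4/4) = 4
One measure = 4 × 60000 / 127 = 240000 / 127 ms
2 measures = 2 × 240000 / 127 = 480000 / 127
= 3779.5 ms


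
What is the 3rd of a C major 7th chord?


Major 7th chord = root + major 3rd + perfect 5th + major 7th
Seventh chords stack in thirds, so the letter names are C-E-G-B
Root: C
Major 3rd above C: E
Perfect 5th above C: G
Major 7th above C: B
The 3rd = E


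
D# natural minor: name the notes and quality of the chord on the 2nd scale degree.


Step by step:
D# natural minor scale: D# E# F# G# A# B C#
Diatonic triad on degree 2 stacks scale notes 2, 4, 6: E# G# B
E#→G# = 3 semitones; E#→B = 6 semitones → diminished triad
= E# G# B (diminished)


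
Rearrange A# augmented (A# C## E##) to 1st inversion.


Root position: A# C## E##
1st inversion: move root up an octave
Bass note: C##
Notes (bottom to top) = C## E## A#


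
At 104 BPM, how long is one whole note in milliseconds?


Let's work it out.
One quarter-note beat = 60000 / BPM = 60000 / 104 ms
Whole note = 4 × quarter note
Duration = 4 × 60000 / 104 = 240000 / 104
= 2307.7 ms


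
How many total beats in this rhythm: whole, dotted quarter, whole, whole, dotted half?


Beat values:
  whole = 4 beats
  dotted quarter = 1.5 beats
  whole = 4 beats
  whole = 4 beats
  dotted half = 3 beats
Sum = 4 + 1.5 + 4 + 4 + 3
= 16.5 beats


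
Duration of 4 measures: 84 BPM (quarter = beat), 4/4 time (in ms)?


Reasoning:
Quarter-note beat duration = 60000 / 84 ms
Beats per measure (4/4) = 4
One measure = 4 × 60000 / 84 = 240000 / 84 ms
4 measures = 4 × 240000 / 84 = 960000 / 84
= 11428.6 ms


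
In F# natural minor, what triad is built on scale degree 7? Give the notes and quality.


Working:
F# natural minor scale: F# G# A B C# D E
Diatonic triad on degree 7 stacks scale notes 7, 2, 4: E G# B
E→G# = 4 semitones; E→B = 7 semitones → major triad
= E G# B (major)


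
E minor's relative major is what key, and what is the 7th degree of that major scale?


Working:
The relative major shares the key signature and is a minor 3rd above the minor tonic
A minor 3rd above E is G
→ relative major of E minor is G major
G major scale: G A B C D E F#
= G major; 7th degree = F#


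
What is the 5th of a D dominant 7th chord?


Reasoning:
Dominant 7th chord = root + major 3rd + perfect 5th + minor 7th
Seventh chords stack in thirds, so the letter names are D-F-A-C
Root: D
Major 3rd above D: F#
Perfect 5th above D: A
Minor 7th above D: C
The 5th = A


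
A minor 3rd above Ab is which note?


Reasoning:
A 3rd spans 3 letter names, so from A we land on C
A minor 3rd = 3 semitones above Ab
Spell C at that pitch: Cb
= Cb


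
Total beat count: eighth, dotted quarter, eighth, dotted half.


Beat values:
  eighth = 0.5 beats
  dotted quarter = 1.5 beats
  eighth = 0.5 beats
  dotted half = 3 beats
Sum = 0.5 + 1.5 + 0.5 + 3
= 5.5 beats


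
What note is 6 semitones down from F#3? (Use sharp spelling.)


Reasoning:
F#3: chromatic position 6 in octave 3 → absolute = 3×12 + 6 = 42
Transpose down 6: 42 - 6 = 36
36 = 3×12 + 0 → C in octave 3
Result = C3


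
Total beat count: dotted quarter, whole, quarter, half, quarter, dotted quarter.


Reasoning:
Beat values:
  dotted quarter = 1.5 beats
  whole = 4 beats
  quarter = 1 beat
  half = 2 beats
  quarter = 1 beat
  dotted quarter = 1.5 beats
Sum = 1.5 + 4 + 1 + 2 + 1 + 1.5
= 11 beats


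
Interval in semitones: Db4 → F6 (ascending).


Working:
Absolute semitone position = octave×12 + chromatic position
Db4: 4×12 + 1 = 49
F6: 6×12 + 5 = 77
Difference = 77 - 49 = 28
= 28 semitones


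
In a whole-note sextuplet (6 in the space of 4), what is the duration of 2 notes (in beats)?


Let's work it out.
Sextuplet: 6 notes occupy the space of 4 whole notes
Space = 4 × 4 = 16 beats
Each sextuplet note = 16 / 6 = 8/3 beats
2 notes = 2 × 8/3 = 16/3
= 16/3 beats


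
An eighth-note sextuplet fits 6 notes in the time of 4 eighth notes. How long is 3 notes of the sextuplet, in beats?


Sextuplet: 6 notes occupy the space of 4 eighth notes
Space = 4 × 1/2 = 2 beats
Each sextuplet note = 2 / 6 = 1/3 beats
3 notes = 3 × 1/3 = 1
= 1 beat


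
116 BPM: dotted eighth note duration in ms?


Step by step:
One quarter-note beat = 60000 / BPM = 60000 / 116 ms
Dotted eighth note = 3/4 × quarter note
Duration = 3/4 × 60000 / 116 = 45000 / 116
= 387.9 ms


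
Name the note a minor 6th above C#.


Step by step:
A 6th spans 6 letter names, so from C we land on A
A minor 6th = 8 semitones above C#
Spell A at that pitch: A
= A


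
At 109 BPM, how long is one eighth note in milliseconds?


One quarter-note beat = 60000 / BPM = 60000 / 109 ms
Eighth note = 1/2 × quarter note
Duration = 1/2 × 60000 / 109 = 30000 / 109
= 275.2 ms


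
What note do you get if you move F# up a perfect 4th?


Step by step:
perfect 4th: 4 letter names, 5 semitones
Letter: F + 3 → B
Pitch: F# + 5 semitones, spelled as a B → B
= B


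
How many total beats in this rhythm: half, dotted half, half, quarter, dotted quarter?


Beat values:
  half = 2 beats
  dotted half = 3 beats
  half = 2 beats
  quarter = 1 beat
  dotted quarter = 1.5 beats
Sum = 2 + 3 + 2 + 1 + 1.5
= 9.5 beats


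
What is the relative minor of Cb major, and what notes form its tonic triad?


The relative minor shares the major's key signature and starts on its 6th degree
6th degree = a major 6th above the tonic; a major 6th above Cb is Ab
→ relative minor of Cb major is Ab minor
Tonic triad of Ab minor = root + minor 3rd + perfect 5th = Ab Cb Eb
= Ab minor; triad = Ab Cb Eb


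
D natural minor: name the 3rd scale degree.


Solution.
Natural minor scale pattern: W-H-W-W-H-W-W (2-1-2-2-1-2-2 semitones)
Starting from D:
  D + 2 semitones → E
  E + 1 semitone → F
  F + 2 semitones → G
  G + 2 semitones → A
  A + 1 semitone → Bb
  Bb + 2 semitones → C
  C + 2 semitones → D
Scale: D E F G A Bb C
Degree 3 = F


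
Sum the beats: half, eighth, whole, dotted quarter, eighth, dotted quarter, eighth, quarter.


Beat values:
  half = 2 beats
  eighth = 0.5 beats
  whole = 4 beats
  dotted quarter = 1.5 beats
  eighth = 0.5 beats
  dotted quarter = 1.5 beats
  eighth = 0.5 beats
  quarter = 1 beat
Sum = 2 + 0.5 + 4 + 1.5 + 0.5 + 1.5 + 0.5 + 1
= 11.5 beats


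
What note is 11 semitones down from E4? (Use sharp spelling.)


Let's work it out.
E4: chromatic position 4 in octave 4 → absolute = 4×12 + 4 = 52
Transpose down 11: 52 - 11 = 41
41 = 3×12 + 5 → F in octave 3
Result = F3


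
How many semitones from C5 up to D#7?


Solution.
Absolute semitone position = octave×12 + chromatic position
C5: 5×12 + 0 = 60
D#7: 7×12 + 3 = 87
Difference = 87 - 60 = 27
= 27 semitones


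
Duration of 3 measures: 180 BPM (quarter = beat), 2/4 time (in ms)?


Solution.
Quarter-note beat duration = 60000 / 180 ms
Beats per measure (2/4) = 2
One measure = 2 × 60000 / 180 = 120000 / 180 ms
3 measures = 3 × 120000 / 180 = 360000 / 180
= 2000.0 ms


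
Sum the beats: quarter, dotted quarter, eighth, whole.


Beat values:
  quarter = 1 beat
  dotted quarter = 1.5 beats
  eighth = 0.5 beats
  whole = 4 beats
Sum = 1 + 1.5 + 0.5 + 4
= 7 beats


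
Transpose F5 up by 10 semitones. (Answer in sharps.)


F5: chromatic position 5 in octave 5 → absolute = 5×12 + 5 = 65
Transpose up 10: 65 + 10 = 75
75 = 6×12 + 3 → D# in octave 6
Result = D#6


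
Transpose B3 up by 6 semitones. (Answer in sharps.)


Step by step:
B3: chromatic position 11 in octave 3 → absolute = 3×12 + 11 = 47
Transpose up 6: 47 + 6 = 53
53 = 4×12 + 5 → F in octave 4
Result = F4


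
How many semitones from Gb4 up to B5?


Reasoning:
Absolute semitone position = octave×12 + chromatic position
Gb4: 4×12 + 6 = 54
B5: 5×12 + 11 = 71
Difference = 71 - 54 = 17
= 17 semitones


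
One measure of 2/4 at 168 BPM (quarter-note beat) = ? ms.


Working:
Quarter-note beat duration = 60000 / 168 ms
Beats per measure (2/4) = 2
One measure = 2 × 60000 / 168 = 120000 / 168 ms
= 714.3 ms


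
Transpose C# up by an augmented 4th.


augmented 4th: 4 letter names, 6 semitones
Letter: C + 3 → F
Pitch: C# + 6 semitones, spelled as an F → F##
= F##


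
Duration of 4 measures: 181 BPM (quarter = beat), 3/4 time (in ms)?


Quarter-note beat duration = 60000 / 181 ms
Beats per measure (3/4) = 3
One measure = 3 × 60000 / 181 = 180000 / 181 ms
4 measures = 4 × 180000 / 181 = 720000 / 181
= 3977.9 ms


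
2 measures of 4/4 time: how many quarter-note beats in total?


Time signature 4/4: the bottom number 4 means the quarter note gets one count
The top number 4 means 4 quarter-note beats per measure
Total = 4 × 2 measures
= 8 quarter-note beats


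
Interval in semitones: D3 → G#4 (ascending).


Working:
Absolute semitone position = octave×12 + chromatic position
D3: 3×12 + 2 = 38
G#4: 4×12 + 8 = 56
Difference = 56 - 38 = 18
= 18 semitones


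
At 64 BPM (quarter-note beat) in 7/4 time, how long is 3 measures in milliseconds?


Working:
Quarter-note beat duration = 60000 / 64 ms
Beats per measure (7/4) = 7
One measure = 7 × 60000 / 64 = 420000 / 64 ms
3 measures = 3 × 420000 / 64 = 1260000 / 64
= 19687.5 ms


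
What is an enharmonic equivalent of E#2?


Working:
Enharmonic notes sound the same pitch but are spelled with different letter names
E# and F name the same pitch class
= F2


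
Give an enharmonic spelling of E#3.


Let's work it out.
Enharmonic notes sound the same pitch but are spelled with different letter names
E# and F name the same pitch class
= F3


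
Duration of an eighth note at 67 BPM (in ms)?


Step by step:
One quarter-note beat = 60000 / BPM = 60000 / 67 ms
Eighth note = 1/2 × quarter note
Duration = 1/2 × 60000 / 67 = 30000 / 67
= 447.8 ms


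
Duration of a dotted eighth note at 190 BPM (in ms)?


Solution.
One quarter-note beat = 60000 / BPM = 60000 / 190 ms
Dotted eighth note = 3/4 × quarter note
Duration = 3/4 × 60000 / 190 = 45000 / 190
= 236.8 ms


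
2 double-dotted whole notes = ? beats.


Base whole note = 4 beats
Dot 1 adds half the previous value: +2
Dot 2 adds half the previous value: +1
One double-dotted whole = 4 + 2 + 1 = 7
2 of them = 2 × 7 = 14
= 14 beats


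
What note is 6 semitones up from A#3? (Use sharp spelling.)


Let's work it out.
A#3: chromatic position 10 in octave 3 → absolute = 3×12 + 10 = 46
Transpose up 6: 46 + 6 = 52
52 = 4×12 + 4 → E in octave 4
Result = E4


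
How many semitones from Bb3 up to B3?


Reasoning:
Absolute semitone position = octave×12 + chromatic position
Bb3: 3×12 + 10 = 46
B3: 3×12 + 11 = 47
Difference = 47 - 46 = 1
= 1 semitone


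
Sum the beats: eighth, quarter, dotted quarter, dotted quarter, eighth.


Reasoning:
Beat values:
  eighth = 0.5 beats
  quarter = 1 beat
  dotted quarter = 1.5 beats
  dotted quarter = 1.5 beats
  eighth = 0.5 beats
Sum = 0.5 + 1 + 1.5 + 1.5 + 0.5
= 5 beats


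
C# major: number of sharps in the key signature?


Sharp major keys follow the circle of fifths: C(0), G(1), D(2), A(3), E(4), B(5), F#(6), C#(7)
C# major has 7 sharps
Order of sharps: F# C# G# D# A# E# B# → first 7: F#, C#, G#, D#, A#, E#, B#
= 7 sharps


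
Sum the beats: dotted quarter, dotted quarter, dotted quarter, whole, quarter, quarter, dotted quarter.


Reasoning:
Beat values:
  dotted quarter = 1.5 beats
  dotted quarter = 1.5 beats
  dotted quarter = 1.5 beats
  whole = 4 beats
  quarter = 1 beat
  quarter = 1 beat
  dotted quarter = 1.5 beats
Sum = 1.5 + 1.5 + 1.5 + 4 + 1 + 1 + 1.5
= 12 beats


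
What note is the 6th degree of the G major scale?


Solution.
Major scale pattern: W-W-H-W-W-W-H (2-2-1-2-2-2-1 semitones)
Starting from G:
  G + 2 semitones → A
  A + 2 semitones → B
  B + 1 semitone → C
  C + 2 semitones → D
  D + 2 semitones → E
  E + 2 semitones → F#
  F# + 1 semitone → G
Scale: G A B C D E F#
Degree 6 = E


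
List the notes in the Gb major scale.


Major scale pattern: W-W-H-W-W-W-H (2-2-1-2-2-2-1 semitones)
Starting from Gb:
  Gb + 2 semitones → Ab
  Ab + 2 semitones → Bb
  Bb + 1 semitone → Cb
  Cb + 2 semitones → Db
  Db + 2 semitones → Eb
  Eb + 2 semitones → F
  F + 1 semitone → Gb
Scale = Gb Ab Bb Cb Db Eb F


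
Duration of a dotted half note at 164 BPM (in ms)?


Working:
One quarter-note beat = 60000 / BPM = 60000 / 164 ms
Dotted half note = 3 × quarter note
Duration = 3 × 60000 / 164 = 180000 / 164
= 1097.6 ms


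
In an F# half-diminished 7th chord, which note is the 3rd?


Half-diminished 7th chord = root + minor 3rd + diminished 5th + minor 7th
Seventh chords stack in thirds, so the letter names are F-A-C-E
Root: F#
Minor 3rd above F#: A
Diminished 5th above F#: C
Minor 7th above F#: E
The 3rd = A


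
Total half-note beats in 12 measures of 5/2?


Solution.
Time signature 5/2: the bottom number 2 means the half note gets one count
The top number 5 means 5 half-note beats per measure
Total = 5 × 12 measures
= 60 half-note beats


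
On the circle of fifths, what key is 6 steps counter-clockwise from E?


Each counter-clockwise step moves down a perfect 5th (= up a perfect 4th)
From E: E → A → D → G → C → F → Bb
= Bb


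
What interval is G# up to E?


Let's work it out.
Letter names: G → E spans 6 letter names → a 6th
Semitones: G# → E = 8 half-steps
A 6th of 8 semitones is a minor 6th
= minor 6th


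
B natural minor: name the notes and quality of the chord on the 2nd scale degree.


B natural minor scale: B C# D E F# G A
Diatonic triad on degree 2 stacks scale notes 2, 4, 6: C# E G
C#→E = 3 semitones; C#→G = 6 semitones → diminished triad
= C# E G (diminished)


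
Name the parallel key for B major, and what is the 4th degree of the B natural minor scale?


Working:
Parallel keys share the same tonic but differ in mode
B major → parallel is B minor
B natural minor scale: B C# D E F# G A
= B minor; 4th degree = E


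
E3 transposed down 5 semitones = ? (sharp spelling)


E3: chromatic position 4 in octave 3 → absolute = 3×12 + 4 = 40
Transpose down 5: 40 - 5 = 35
35 = 2×12 + 11 → B in octave 2
Result = B2


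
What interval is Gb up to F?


Letter names: G → F spans 7 letter names → a 7th
Semitones: Gb → F = 11 half-steps
A 7th of 11 semitones is a major 7th
= major 7th


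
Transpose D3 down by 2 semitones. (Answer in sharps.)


D3: chromatic position 2 in octave 3 → absolute = 3×12 + 2 = 38
Transpose down 2: 38 - 2 = 36
36 = 3×12 + 0 → C in octave 3
Result = C3


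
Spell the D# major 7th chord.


Step by step:
Major 7th chord = root + major 3rd + perfect 5th + major 7th
Seventh chords stack in thirds, so the letter names are D-F-A-C
Root: D#
Major 3rd above D#: F##
Perfect 5th above D#: A#
Major 7th above D#: C##
Chord = D# F## A# C##


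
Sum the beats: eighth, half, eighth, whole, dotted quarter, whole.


Beat values:
  eighth = 0.5 beats
  half = 2 beats
  eighth = 0.5 beats
  whole = 4 beats
  dotted quarter = 1.5 beats
  whole = 4 beats
Sum = 0.5 + 2 + 0.5 + 4 + 1.5 + 4
= 12.5 beats


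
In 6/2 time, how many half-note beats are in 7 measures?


Let's work it out.
Time signature 6/2: the bottom number 2 means the half note gets one count
The top number 6 means 6 half-note beats per measure
Total = 6 × 7 measures
= 42 half-note beats


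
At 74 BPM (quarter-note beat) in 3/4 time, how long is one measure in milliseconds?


Let's work it out.
Quarter-note beat duration = 60000 / 74 ms
Beats per measure (3/4) = 3
One measure = 3 × 60000 / 74 = 180000 / 74 ms
= 2432.4 ms


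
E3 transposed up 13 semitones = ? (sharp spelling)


E3: chromatic position 4 in octave 3 → absolute = 3×12 + 4 = 40
Transpose up 13: 40 + 13 = 53
53 = 4×12 + 5 → F in octave 4
Result = F4


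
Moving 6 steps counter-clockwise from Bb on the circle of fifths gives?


Let's work it out.
Each counter-clockwise step moves down a perfect 5th (= up a perfect 4th)
From Bb: Bb → Eb → Ab → Db → F#/Gb → B → E
= E


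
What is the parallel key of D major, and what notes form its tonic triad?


Reasoning:
Parallel keys share the same tonic but differ in mode
D major → parallel is D minor
Tonic triad of D minor = D F A
= D minor; triad = D F A


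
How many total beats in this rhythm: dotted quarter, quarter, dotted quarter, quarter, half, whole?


Beat values:
  dotted quarter = 1.5 beats
  quarter = 1 beat
  dotted quarter = 1.5 beats
  quarter = 1 beat
  half = 2 beats
  whole = 4 beats
Sum = 1.5 + 1 + 1.5 + 1 + 2 + 4
= 11 beats


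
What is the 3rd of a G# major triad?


Major triad = root + major 3rd (4 semitones) + perfect 5th (7 semitones)
A triad on G# stacks thirds, so the chord tones use letter names G-B-D
Root: G#
Major 3rd above G#: B#
Perfect 5th above G#: D#
The 3rd = B#


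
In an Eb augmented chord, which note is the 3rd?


Augmented triad = root + major 3rd (4 semitones) + augmented 5th (8 semitones)
A triad on Eb stacks thirds, so the chord tones use letter names E-G-B
Root: Eb
Major 3rd above Eb: G
Augmented 5th above Eb: B
The 3rd = G


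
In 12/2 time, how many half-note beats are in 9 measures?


Working:
Time signature 12/2: the bottom number 2 means the half note gets one count
The top number 12 means 12 half-note beats per measure
Total = 12 × 9 measures
= 108 half-note beats


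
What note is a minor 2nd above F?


Let's work it out.
A 2nd spans 2 letter names, so from F we land on G
A minor 2nd = 1 semitone above F
Spell G at that pitch: Gb
= Gb


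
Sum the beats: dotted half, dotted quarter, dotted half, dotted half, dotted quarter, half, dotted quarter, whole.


Beat values:
  dotted half = 3 beats
  dotted quarter = 1.5 beats
  dotted half = 3 beats
  dotted half = 3 beats
  dotted quarter = 1.5 beats
  half = 2 beats
  dotted quarter = 1.5 beats
  whole = 4 beats
Sum = 3 + 1.5 + 3 + 3 + 1.5 + 2 + 1.5 + 4
= 19.5 beats


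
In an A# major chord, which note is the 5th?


Step by step:
Major triad = root + major 3rd (4 semitones) + perfect 5th (7 semitones)
A triad on A# stacks thirds, so the chord tones use letter names A-C-E
Root: A#
Major 3rd above A#: C##
Perfect 5th above A#: E#
The 5th = E#


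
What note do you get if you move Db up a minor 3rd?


Solution.
minor 3rd: 3 letter names, 3 semitones
Letter: D + 2 → F
Pitch: Db + 3 semitones, spelled as an F → Fb
= Fb


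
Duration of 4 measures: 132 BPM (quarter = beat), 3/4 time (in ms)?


Working:
Quarter-note beat duration = 60000 / 132 ms
Beats per measure (3/4) = 3
One measure = 3 × 60000 / 132 = 180000 / 132 ms
4 measures = 4 × 180000 / 132 = 720000 / 132
= 5454.5 ms


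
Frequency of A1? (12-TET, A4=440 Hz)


f = 440 × 2^(n/12) where n = semitones from A4
A1: -36 semitones from A4
f = 440 × 2^(-36/12)
f = 55.00 Hz


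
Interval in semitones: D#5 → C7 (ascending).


Solution.
Absolute semitone position = octave×12 + chromatic position
D#5: 5×12 + 3 = 63
C7: 7×12 + 0 = 84
Difference = 84 - 63 = 21
= 21 semitones


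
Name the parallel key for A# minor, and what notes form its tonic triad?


Working:
Parallel keys share the same tonic but differ in mode
A# minor → parallel is A# major
Tonic triad of A# major = A# C## E#
= A# major; triad = A# C## E#


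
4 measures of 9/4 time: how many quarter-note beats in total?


Reasoning:
Time signature 9/4: the bottom number 4 means the quarter note gets one count
The top number 9 means 9 quarter-note beats per measure
Total = 9 × 4 measures
= 36 quarter-note beats


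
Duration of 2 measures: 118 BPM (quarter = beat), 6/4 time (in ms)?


Quarter-note beat duration = 60000 / 118 ms
Beats per measure (6/4) = 6
One measure = 6 × 60000 / 118 = 360000 / 118 ms
2 measures = 2 × 360000 / 118 = 720000 / 118
= 6101.7 ms


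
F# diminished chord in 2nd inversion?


Root position: F# A C
2nd inversion: move root and 3rd up an octave
Bass note: C
Notes (bottom to top) = C F# A


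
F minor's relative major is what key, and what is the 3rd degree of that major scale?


Step by step:
The relative major shares the key signature and is a minor 3rd above the minor tonic
A minor 3rd above F is Ab
→ relative major of F minor is Ab major
Ab major scale: Ab Bb C Db Eb F G
= Ab major; 3rd degree = C


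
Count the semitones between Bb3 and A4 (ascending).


Let's work it out.
Absolute semitone position = octave×12 + chromatic position
Bb3: 3×12 + 10 = 46
A4: 4×12 + 9 = 57
Difference = 57 - 46 = 11
= 11 semitones
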